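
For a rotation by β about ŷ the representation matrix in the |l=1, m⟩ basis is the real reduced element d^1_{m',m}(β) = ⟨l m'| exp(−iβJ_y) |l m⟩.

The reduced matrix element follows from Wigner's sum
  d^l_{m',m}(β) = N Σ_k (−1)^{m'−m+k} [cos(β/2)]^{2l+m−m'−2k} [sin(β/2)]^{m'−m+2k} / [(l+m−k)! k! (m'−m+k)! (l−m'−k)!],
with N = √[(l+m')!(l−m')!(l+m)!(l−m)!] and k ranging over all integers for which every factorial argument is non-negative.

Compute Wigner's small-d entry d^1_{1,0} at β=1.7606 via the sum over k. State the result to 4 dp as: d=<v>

d^1_{1,0}(β=1.7606) via Wigner's sum:
With c≡cos(β/2)=0.636920 and s≡sin(β/2)=0.770930, N=[2·1·1·1]^{1/2}=1.414214
Admissible k: 0..0 (factorial args all ≥0)
  k=0: (−1)^1·1.4142/(1)·0.6369^1·0.7709^1 = -0.694408
d^1_{1,0}(1.7606) = -0.694408

d=-0.6944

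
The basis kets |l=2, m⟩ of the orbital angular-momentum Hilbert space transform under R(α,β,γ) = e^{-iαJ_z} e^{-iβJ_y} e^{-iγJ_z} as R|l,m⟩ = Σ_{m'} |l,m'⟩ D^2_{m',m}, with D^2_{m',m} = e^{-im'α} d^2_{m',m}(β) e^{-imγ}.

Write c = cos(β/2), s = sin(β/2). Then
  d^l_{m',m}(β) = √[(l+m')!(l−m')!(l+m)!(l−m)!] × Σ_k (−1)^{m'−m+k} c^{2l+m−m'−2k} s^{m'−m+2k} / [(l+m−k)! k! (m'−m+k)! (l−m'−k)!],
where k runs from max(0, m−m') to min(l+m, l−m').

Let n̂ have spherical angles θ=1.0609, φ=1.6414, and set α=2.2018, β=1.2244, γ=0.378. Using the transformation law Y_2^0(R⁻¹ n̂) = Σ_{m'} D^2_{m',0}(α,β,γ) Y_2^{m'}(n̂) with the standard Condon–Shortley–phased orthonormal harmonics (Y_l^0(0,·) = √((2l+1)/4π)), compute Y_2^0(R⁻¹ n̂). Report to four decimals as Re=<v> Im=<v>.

Need the full column D^2_{m',0} for m'=−2..2 at α=2.2018, β=1.2244, γ=0.378.
cos(β/2)=0.818386, sin(β/2)=0.574669
d^2_{-2,0}: single k=2 term ⇒ +0.541786;  D = -0.164652-0.516161i
d^2_{-1,0}: k∈[1..2] ⇒ +0.771557 -0.380441 = +0.391115;  D = -0.230741+0.315800i
d^2_{0,0}: k∈[0..2] ⇒ +0.448572 -0.884733 +0.109062 = -0.327099;  D = -0.327099+0.000000i
d^2_{1,0}: k∈[0..1] ⇒ -0.771557 +0.380441 = -0.391115;  D = +0.230741+0.315800i
d^2_{2,0}: single k=0 term ⇒ +0.541786;  D = -0.164652+0.516161i
Y_2^{m'}(θ=1.0609,φ=1.6414) and Σ D·Y over m':
  (-0.1647-0.5162i)·(-0.2913+0.0414i)  (-0.2307+0.3158i)·(-0.0232-0.3283i)  (-0.3271+0.0000i)·(-0.0900+0.0000i)  (+0.2307+0.3158i)·(+0.0232-0.3283i)  (-0.1647+0.5162i)·(-0.2913-0.0414i)
Y_2^0(R⁻¹ n̂) = +0.386179+0.000000i

Re=0.3862 Im=0.0000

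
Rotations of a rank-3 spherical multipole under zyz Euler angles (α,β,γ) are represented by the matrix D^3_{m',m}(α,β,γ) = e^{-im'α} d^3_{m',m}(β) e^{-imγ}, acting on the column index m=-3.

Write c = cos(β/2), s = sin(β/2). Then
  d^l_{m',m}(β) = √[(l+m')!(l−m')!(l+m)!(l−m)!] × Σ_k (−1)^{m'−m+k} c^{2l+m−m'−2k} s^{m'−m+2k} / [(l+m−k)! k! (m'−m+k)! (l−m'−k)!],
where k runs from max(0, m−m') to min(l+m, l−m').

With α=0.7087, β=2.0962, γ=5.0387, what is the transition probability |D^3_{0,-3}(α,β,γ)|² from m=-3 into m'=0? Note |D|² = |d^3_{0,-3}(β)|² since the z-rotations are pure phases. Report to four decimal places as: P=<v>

D^3_{0,-3}(0.7087,2.0962,5.0387) = e^{-i·0·0.7087}·d^3_{0,-3}(2.0962)·e^{-i·-3·5.0387}. Compute d first:
c=cos(2.0962/2)=0.499218, s=sin(2.0962/2)=0.866476; N=√[6·6·1·720]=160.996894
The bounds max(0,m−m')=0 and min(l+m,l−m')=0 give 1 term
  k=0: (−1)^3·160.9969/(36)·0.4992^3·0.8665^3 = -0.361957
d^3_{0,-3}(2.0962) = -0.361957
|D^3_{0,-3}|² = |d^3_{0,-3}(β)|² = (-0.361957)² = 0.131013 (the z-rotation phases have unit modulus)

P=0.1310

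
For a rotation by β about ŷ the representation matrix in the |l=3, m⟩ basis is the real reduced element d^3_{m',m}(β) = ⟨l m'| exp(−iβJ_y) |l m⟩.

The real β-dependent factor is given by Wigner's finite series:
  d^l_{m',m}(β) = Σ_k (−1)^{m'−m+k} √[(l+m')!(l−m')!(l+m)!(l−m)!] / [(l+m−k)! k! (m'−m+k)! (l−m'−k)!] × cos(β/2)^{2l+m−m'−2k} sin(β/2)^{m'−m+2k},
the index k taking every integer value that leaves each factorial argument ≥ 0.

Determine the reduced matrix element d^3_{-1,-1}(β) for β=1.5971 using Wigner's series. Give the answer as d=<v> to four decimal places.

d^3_{-1,-1}(β=1.5971) via Wigner's sum:
Half-angle: c=0.697746, s=0.716345. N=√(2·24·2·24)=48.000000
k∈{0,1,2} keeps every argument non-negative
  k=0: (−1)^0·48.0000/(48)·0.6977^6·0.7163^0 = +0.115394
  k=1: (−1)^1·48.0000/(6)·0.6977^4·0.7163^2 = -0.973026
  k=2: (−1)^2·48.0000/(8)·0.6977^2·0.7163^4 = +0.769193
d^3_{-1,-1}(1.5971) = +0.115394 -0.973026 +0.769193 = -0.088438

d=-0.0884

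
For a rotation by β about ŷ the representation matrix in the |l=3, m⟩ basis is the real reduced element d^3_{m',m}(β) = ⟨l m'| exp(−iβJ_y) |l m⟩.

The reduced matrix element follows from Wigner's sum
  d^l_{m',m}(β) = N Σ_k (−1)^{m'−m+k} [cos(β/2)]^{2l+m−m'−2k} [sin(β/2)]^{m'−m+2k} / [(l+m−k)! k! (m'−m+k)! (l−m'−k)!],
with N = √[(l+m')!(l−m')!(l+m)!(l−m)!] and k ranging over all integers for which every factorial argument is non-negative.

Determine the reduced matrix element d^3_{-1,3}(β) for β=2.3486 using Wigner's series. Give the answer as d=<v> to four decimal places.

d^3_{-1,3}(β=2.3486) via Wigner's sum:
Half-angle: c=0.386189, s=0.922420. N=√(2·24·720·1)=185.903201
k∈{4} keeps every argument non-negative
  k=4: (−1)^0·185.9032/(48)·0.3862^2·0.9224^4 = +0.418176
d^3_{-1,3}(2.3486) = +0.418176

d=0.4182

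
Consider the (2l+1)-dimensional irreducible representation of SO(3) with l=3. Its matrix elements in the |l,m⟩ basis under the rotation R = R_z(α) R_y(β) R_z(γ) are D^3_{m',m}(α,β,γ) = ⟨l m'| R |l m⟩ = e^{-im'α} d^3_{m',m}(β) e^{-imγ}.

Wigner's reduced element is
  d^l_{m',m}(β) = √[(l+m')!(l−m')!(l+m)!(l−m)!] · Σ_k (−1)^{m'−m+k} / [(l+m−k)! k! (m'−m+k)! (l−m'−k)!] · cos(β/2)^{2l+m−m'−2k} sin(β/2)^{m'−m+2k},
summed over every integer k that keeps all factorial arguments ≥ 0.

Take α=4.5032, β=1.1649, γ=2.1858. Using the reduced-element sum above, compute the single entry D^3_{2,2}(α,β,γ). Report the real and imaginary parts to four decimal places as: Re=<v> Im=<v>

D^3_{2,2}(4.5032,1.1649,2.1858) = e^{-i·2·4.5032}·d^3_{2,2}(1.1649)·e^{-i·2·2.1858}. Compute d first:
Half-angle: c=0.835117, s=0.550072. N=√(120·1·120·1)=120.000000
The bounds max(0,m−m')=0 and min(l+m,l−m')=1 give 2 terms
  k=0: (−1)^0·120.0000/(120)·0.8351^6·0.5501^0 = +0.339223
  k=1: (−1)^1·120.0000/(24)·0.8351^4·0.5501^2 = -0.735866
d^3_{2,2}(1.1649) = +0.339223 -0.735866 = -0.396643
D = (-0.913749-0.406279i)·(-0.396643)·(-0.334231+0.942491i) = -0.273016+0.287729i

Re=-0.2730 Im=0.2877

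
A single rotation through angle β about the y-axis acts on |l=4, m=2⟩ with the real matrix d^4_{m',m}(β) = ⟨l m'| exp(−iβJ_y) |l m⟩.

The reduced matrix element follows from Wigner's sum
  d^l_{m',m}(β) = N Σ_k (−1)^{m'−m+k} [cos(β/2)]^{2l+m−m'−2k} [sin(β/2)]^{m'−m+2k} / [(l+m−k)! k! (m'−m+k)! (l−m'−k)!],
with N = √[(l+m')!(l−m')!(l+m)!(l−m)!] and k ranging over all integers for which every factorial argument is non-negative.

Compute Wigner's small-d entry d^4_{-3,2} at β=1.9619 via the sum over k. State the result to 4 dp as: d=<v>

d^4_{-3,2}(β=1.9619) via Wigner's sum:
c=cos(1.9619/2)=0.556233, s=sin(1.9619/2)=0.831026; N=√[1·5040·720·2]=2693.993318
Admissible k: 5..6 (factorial args all ≥0)
  k=5: (−1)^0·2693.9933/(240)·0.5562^3·0.8310^5 = +0.765649
  k=6: (−1)^1·2693.9933/(720)·0.5562^1·0.8310^7 = -0.569671
d^4_{-3,2}(1.9619) = +0.765649 -0.569671 = +0.195978

d=0.1960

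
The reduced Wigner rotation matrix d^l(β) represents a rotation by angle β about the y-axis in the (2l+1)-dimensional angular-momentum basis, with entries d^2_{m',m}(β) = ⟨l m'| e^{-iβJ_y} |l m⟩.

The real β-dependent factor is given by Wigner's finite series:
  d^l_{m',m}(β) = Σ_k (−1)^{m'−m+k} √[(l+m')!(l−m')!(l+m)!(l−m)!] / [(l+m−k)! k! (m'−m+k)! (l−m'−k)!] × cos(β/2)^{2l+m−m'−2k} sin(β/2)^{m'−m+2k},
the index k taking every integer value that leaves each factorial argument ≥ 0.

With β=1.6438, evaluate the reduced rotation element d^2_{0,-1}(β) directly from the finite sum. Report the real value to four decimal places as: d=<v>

d^2_{0,-1}(β=1.6438) via Wigner's sum:
With c≡cos(β/2)=0.680831 and s≡sin(β/2)=0.732441, N=[2·2·1·6]^{1/2}=4.898979
k: max(0,(-1)−(0))=0 … min(2+(-1),2−(0))=1
  k=0: (−1)^1·4.8990/(2)·0.6808^3·0.7324^1 = -0.566195
  k=1: (−1)^2·4.8990/(2)·0.6808^1·0.7324^3 = +0.655288
d^2_{0,-1}(1.6438) = -0.566195 +0.655288 = +0.089094

d=0.0891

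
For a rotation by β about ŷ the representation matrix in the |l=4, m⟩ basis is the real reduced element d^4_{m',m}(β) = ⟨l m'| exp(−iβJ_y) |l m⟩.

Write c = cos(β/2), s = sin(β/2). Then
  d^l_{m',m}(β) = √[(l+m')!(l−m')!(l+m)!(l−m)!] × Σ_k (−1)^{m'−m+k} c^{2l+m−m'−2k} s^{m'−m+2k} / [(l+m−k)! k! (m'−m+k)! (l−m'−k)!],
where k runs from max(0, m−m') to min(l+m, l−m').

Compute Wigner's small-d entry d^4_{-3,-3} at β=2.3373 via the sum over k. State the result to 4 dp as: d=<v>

d=-0.0208

d^4_{-3,-3}(β=2.3373) via Wigner's sum:
Half-angle: c=0.391394, s=0.920223. N=√(1·5040·1·5040)=5040.000000
Admissible k: 0..1 (factorial args all ≥0)
  k=0: (−1)^0·5040.0000/(5040)·0.3914^8·0.9202^0 = +0.000551
  k=1: (−1)^1·5040.0000/(720)·0.3914^6·0.9202^2 = -0.021309
d^4_{-3,-3}(2.3373) = +0.000551 -0.021309 = -0.020759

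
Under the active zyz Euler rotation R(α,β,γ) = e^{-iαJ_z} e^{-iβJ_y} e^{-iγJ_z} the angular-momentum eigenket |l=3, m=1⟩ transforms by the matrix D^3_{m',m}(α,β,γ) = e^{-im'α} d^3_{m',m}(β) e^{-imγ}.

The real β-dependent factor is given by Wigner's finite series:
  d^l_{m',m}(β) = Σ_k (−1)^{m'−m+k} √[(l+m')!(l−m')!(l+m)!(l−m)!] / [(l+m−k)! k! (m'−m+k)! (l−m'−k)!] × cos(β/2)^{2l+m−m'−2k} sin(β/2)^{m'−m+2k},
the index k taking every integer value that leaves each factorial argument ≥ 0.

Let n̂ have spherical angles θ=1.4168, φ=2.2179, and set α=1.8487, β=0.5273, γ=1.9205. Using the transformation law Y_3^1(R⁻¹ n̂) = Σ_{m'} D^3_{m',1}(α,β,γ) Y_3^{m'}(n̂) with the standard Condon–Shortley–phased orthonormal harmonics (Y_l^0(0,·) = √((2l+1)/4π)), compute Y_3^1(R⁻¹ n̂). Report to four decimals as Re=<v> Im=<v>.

Re=-0.0223 Im=0.2006

Need the full column D^3_{m',1} for m'=−3..3 at α=1.8487, β=0.5273, γ=1.9205.
cos(β/2)=0.965445, sin(β/2)=0.260606
d^3_{-3,1}: single k=4 term ⇒ +0.016651;  D = -0.014738-0.007748i
d^3_{-2,1}: k∈[3..4] ⇒ +0.100732 -0.003670 = +0.097062;  D = -0.019864+0.095008i
d^3_{-1,1}: k∈[2..4] ⇒ +0.354023 -0.034394 +0.000313 = +0.319942;  D = +0.319118-0.022952i
d^3_{0,1}: k∈[1..3] ⇒ +0.757205 -0.165519 +0.004020 = +0.595706;  D = -0.204100-0.559650i
d^3_{1,1}: k∈[0..2] ⇒ +0.809778 -0.472030 +0.025796 = +0.363543;  D = -0.294264+0.213476i
d^3_{2,1}: k∈[0..1] ⇒ -0.691230 +0.100732 = -0.590498;  D = -0.464569-0.364505i
d^3_{3,1}: single k=0 term ⇒ +0.228521;  D = +0.086327-0.211588i
Y_3^{m'}(θ=1.4168,φ=2.2179) and Σ D·Y over m':
  (-0.0147-0.0077i)·(+0.3753-0.1458i)  (-0.0199+0.0950i)·(-0.0418+0.1473i)  (+0.3191-0.0230i)·(+0.1699+0.2248i)  (-0.2041-0.5597i)·(-0.1650+0.0000i)  (-0.2943+0.2135i)·(-0.1699+0.2248i)  (-0.4646-0.3645i)·(-0.0418-0.1473i)  (+0.0863-0.2116i)·(-0.3753-0.1458i)
Y_3^1(R⁻¹ n̂) = -0.022272+0.200567i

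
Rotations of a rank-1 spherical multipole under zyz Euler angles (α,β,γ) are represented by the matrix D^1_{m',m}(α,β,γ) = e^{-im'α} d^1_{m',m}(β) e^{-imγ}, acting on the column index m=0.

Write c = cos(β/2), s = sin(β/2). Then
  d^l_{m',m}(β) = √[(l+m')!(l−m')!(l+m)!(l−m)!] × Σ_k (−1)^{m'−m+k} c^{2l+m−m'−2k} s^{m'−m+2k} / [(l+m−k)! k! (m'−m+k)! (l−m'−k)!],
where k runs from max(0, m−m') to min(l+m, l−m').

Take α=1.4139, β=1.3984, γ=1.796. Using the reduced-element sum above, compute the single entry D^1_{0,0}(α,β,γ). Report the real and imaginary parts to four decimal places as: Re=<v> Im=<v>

Re=0.1715 Im=0.0000

Split into d^1_{0,0}(β=1.3984) × two z-phases.
c=cos(1.3984/2)=0.765357, s=sin(1.3984/2)=0.643606; N=√[1·1·1·1]=1.000000
k: max(0,(0)−(0))=0 … min(1+(0),1−(0))=1
  k=0: (−1)^0·1.0000/(1)·0.7654^2·0.6436^0 = +0.585772
  k=1: (−1)^1·1.0000/(1)·0.7654^0·0.6436^2 = -0.414228
d^1_{0,0}(1.3984) = +0.585772 -0.414228 = +0.171544
Attach z-rotation phases: D = e^{-i(0)(1.4139)}·(+0.171544)·e^{-i(0)(1.796)} = +0.171544+0.000000i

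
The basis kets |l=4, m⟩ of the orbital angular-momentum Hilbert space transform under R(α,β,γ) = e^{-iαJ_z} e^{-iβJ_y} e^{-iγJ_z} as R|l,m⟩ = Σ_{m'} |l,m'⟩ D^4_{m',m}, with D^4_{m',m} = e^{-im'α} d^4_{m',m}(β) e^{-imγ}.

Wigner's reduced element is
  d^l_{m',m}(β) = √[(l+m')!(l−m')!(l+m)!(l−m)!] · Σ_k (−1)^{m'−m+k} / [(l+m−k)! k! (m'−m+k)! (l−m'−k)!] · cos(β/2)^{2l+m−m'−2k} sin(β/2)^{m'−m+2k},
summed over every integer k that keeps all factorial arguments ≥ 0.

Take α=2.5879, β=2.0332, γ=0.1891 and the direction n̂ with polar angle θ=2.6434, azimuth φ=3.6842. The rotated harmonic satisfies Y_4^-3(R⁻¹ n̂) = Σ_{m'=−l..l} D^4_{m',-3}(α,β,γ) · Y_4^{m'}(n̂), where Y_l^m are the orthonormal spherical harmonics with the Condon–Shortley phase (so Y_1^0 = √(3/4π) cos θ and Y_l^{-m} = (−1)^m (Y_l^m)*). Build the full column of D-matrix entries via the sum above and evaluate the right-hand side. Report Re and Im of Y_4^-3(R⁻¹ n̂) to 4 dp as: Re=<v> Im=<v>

Need the full column D^4_{m',-3} for m'=−4..4 at α=2.5879, β=2.0332, γ=0.1891.
cos(β/2)=0.526260, sin(β/2)=0.850324
d^4_{-4,-3}: single k=1 term ⇒ +0.026886;  D = -0.002059-0.026807i
d^4_{-3,-3}: k∈[0..1] ⇒ +0.005883 -0.107515 = -0.101632;  D = +0.046663-0.090287i
d^4_{-2,-3}: k∈[0..1] ⇒ -0.035567 +0.278574 = +0.243006;  D = +0.208418-0.124956i
d^4_{-1,-3}: k∈[0..1] ⇒ +0.121911 -0.530466 = -0.408556;  D = +0.408518+0.005559i
d^4_{0,-3}: k∈[0..1] ⇒ -0.293643 +0.766631 = +0.472989;  D = +0.398898+0.254164i
d^4_{1,-3}: k∈[0..1] ⇒ +0.530466 -0.830953 = -0.300487;  D = +0.130648+0.270598i
d^4_{2,-3}: k∈[0..1] ⇒ -0.727290 +0.632928 = -0.094362;  D = +0.009786-0.093854i
d^4_{3,-3}: k∈[0..1] ⇒ +0.732832 -0.273322 = +0.459510;  D = +0.280855-0.363690i
d^4_{4,-3}: single k=0 term ⇒ -0.478449;  D = +0.447859-0.168331i
Y_4^{m'}(θ=2.6434,φ=3.6842) and Σ D·Y over m':
  (-0.0021-0.0268i)·(-0.0130-0.0190i)  (+0.0467-0.0903i)·(-0.0068-0.1198i)  (+0.2084-0.1250i)·(+0.1569-0.2973i)  (+0.4085+0.0056i)·(+0.4084-0.2463i)  (+0.3989+0.2542i)·(+0.0732+0.0000i)  (+0.1306+0.2706i)·(-0.4084-0.2463i)  (+0.0098-0.0939i)·(+0.1569+0.2973i)  (+0.2809-0.3637i)·(+0.0068-0.1198i)  (+0.4479-0.1683i)·(-0.0130+0.0190i)
Y_4^-3(R⁻¹ n̂) = +0.179792-0.345821i

Re=0.1798 Im=-0.3458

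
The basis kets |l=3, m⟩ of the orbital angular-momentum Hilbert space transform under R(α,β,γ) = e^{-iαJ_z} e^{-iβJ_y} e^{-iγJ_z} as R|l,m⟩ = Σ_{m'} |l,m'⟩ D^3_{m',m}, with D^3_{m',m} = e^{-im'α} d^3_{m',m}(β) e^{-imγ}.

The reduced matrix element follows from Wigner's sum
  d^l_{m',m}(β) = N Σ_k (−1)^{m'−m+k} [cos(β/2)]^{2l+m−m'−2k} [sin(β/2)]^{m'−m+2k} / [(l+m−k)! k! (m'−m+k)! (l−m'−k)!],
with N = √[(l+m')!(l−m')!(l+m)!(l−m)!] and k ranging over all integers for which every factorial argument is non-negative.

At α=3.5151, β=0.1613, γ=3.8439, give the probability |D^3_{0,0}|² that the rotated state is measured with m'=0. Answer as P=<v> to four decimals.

Split into d^3_{0,0}(β=0.1613) × two z-phases.
c=cos(0.1613/2)=0.996750, s=sin(0.1613/2)=0.080563; N=√[6·6·6·6]=36.000000
The bounds max(0,m−m')=0 and min(l+m,l−m')=3 give 4 terms
  k=0: (−1)^0·36.0000/(36)·0.9967^6·0.0806^0 = +0.980655
  k=1: (−1)^1·36.0000/(4)·0.9967^4·0.0806^2 = -0.057657
  k=2: (−1)^2·36.0000/(4)·0.9967^2·0.0806^4 = +0.000377
  k=3: (−1)^3·36.0000/(36)·0.9967^0·0.0806^6 = -0.000000
d^3_{0,0}(0.1613) = +0.980655 -0.057657 +0.000377 -0.000000 = +0.923374
|D^3_{0,0}|² = |d^3_{0,0}(β)|² = (+0.923374)² = 0.852620 (the z-rotation phases have unit modulus)

P=0.8526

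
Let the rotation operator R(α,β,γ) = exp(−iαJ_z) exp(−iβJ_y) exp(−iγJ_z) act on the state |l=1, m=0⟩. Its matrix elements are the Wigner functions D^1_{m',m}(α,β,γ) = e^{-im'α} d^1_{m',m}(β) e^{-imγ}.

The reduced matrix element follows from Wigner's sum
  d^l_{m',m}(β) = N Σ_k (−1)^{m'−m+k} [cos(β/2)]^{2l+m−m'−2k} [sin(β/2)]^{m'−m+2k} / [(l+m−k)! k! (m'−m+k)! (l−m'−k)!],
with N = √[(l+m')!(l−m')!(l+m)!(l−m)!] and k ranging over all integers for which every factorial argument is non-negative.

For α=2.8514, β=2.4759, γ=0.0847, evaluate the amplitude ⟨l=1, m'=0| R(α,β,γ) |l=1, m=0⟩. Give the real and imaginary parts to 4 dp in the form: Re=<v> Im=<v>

Re=-0.7865 Im=0.0000

Split into d^1_{0,0}(β=2.4759) × two z-phases.
Half-angle: c=0.326734, s=0.945116. N=√(1·1·1·1)=1.000000
k∈{0,1} keeps every argument non-negative
  k=0: (−1)^0·1.0000/(1)·0.3267^2·0.9451^0 = +0.106755
  k=1: (−1)^1·1.0000/(1)·0.3267^0·0.9451^2 = -0.893245
d^1_{0,0}(2.4759) = +0.106755 -0.893245 = -0.786489
Phases: e^{-i·(0)·2.8514}=+1.000000+0.000000i, e^{-i·(0)·0.0847}=+1.000000+0.000000i ⇒ D=-0.786489+0.000000i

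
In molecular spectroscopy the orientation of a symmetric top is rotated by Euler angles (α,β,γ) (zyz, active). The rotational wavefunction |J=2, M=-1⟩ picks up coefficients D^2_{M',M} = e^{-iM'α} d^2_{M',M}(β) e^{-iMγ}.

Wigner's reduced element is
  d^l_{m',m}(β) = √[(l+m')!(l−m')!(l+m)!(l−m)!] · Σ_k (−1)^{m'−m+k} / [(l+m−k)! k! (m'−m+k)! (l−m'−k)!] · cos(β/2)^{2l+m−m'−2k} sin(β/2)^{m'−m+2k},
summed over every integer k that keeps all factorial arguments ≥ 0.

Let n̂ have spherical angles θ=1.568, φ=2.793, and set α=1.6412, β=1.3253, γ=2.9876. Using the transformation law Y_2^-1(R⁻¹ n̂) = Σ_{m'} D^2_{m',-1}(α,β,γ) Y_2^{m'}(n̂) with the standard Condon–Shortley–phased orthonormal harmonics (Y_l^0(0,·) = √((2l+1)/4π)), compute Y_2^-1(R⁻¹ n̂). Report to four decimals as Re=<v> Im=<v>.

Re=0.0138 Im=0.2802

Need the full column D^2_{m',-1} for m'=−2..2 at α=1.6412, β=1.3253, γ=2.9876.
cos(β/2)=0.788365, sin(β/2)=0.615208
d^2_{-2,-1}: single k=1 term ⇒ +0.602884;  D = +0.602831-0.007949i
d^2_{-1,-1}: k∈[0..1] ⇒ +0.386286 -0.705699 = -0.319414;  D = +0.026668+0.318298i
d^2_{0,-1}: k∈[0..1] ⇒ -0.738379 +0.449644 = -0.288735;  D = +0.285318-0.044287i
d^2_{1,-1}: k∈[0..1] ⇒ +0.705699 -0.143248 = +0.562452;  D = +0.125156+0.548350i
d^2_{2,-1}: single k=0 term ⇒ -0.367133;  D = -0.351295+0.106670i
Y_2^{m'}(θ=1.568,φ=2.793) and Σ D·Y over m':
  (+0.6028-0.0079i)·(+0.2961+0.2480i)  (+0.0267+0.3183i)·(-0.0020-0.0007i)  (+0.2853-0.0443i)·(-0.3154+0.0000i)  (+0.1252+0.5484i)·(+0.0020-0.0007i)  (-0.3513+0.1067i)·(+0.2961-0.2480i)
Y_2^-1(R⁻¹ n̂) = +0.013770+0.280190i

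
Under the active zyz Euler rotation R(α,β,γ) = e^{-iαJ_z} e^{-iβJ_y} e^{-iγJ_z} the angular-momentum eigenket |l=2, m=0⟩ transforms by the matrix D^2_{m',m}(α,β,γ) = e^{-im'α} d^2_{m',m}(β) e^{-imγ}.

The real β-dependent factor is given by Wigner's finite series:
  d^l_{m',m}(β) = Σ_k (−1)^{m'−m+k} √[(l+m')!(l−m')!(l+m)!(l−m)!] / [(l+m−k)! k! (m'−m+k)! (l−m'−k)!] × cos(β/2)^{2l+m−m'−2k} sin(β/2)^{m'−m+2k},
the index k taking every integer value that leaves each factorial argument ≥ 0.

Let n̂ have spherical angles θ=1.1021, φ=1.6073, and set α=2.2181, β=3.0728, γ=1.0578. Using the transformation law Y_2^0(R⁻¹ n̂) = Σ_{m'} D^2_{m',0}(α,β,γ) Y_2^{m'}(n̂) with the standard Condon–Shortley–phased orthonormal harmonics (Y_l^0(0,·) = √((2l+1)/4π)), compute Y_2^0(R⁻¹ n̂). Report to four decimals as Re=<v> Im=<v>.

Re=-0.1637 Im=0.0000

Need the full column D^2_{m',0} for m'=−2..2 at α=2.2181, β=3.0728, γ=1.0578.
cos(β/2)=0.034390, sin(β/2)=0.999409
d^2_{-2,0}: single k=2 term ⇒ +0.002893;  D = -0.000789-0.002784i
d^2_{-1,0}: k∈[1..2] ⇒ +0.000100 -0.084087 = -0.083988;  D = +0.050648-0.066998i
d^2_{0,0}: k∈[0..2] ⇒ +0.000001 -0.004725 +0.997636 = +0.992913;  D = +0.992913+0.000000i
d^2_{1,0}: k∈[0..1] ⇒ -0.000100 +0.084087 = +0.083988;  D = -0.050648-0.066998i
d^2_{2,0}: single k=0 term ⇒ +0.002893;  D = -0.000789+0.002784i
Y_2^{m'}(θ=1.1021,φ=1.6073) and Σ D·Y over m':
  (-0.0008-0.0028i)·(-0.3066+0.0224i)  (+0.0506-0.0670i)·(-0.0114-0.3111i)  (+0.9929+0.0000i)·(-0.1223+0.0000i)  (-0.0506-0.0670i)·(+0.0114-0.3111i)  (-0.0008+0.0028i)·(-0.3066-0.0224i)
Y_2^0(R⁻¹ n̂) = -0.163687-0.000000i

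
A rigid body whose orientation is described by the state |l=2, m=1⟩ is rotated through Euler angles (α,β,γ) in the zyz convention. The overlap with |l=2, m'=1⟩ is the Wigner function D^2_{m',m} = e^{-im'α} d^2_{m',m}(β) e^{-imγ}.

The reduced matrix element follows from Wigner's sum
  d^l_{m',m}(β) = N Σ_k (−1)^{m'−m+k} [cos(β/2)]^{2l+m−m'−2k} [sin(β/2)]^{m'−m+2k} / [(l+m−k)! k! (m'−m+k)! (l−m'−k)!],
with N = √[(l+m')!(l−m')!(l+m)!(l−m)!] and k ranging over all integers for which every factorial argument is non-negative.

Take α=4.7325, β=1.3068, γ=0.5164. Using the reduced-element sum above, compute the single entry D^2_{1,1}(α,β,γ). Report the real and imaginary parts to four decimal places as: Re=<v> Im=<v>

Split into d^2_{1,1}(β=1.3068) × two z-phases.
Half-angle: c=0.794022, s=0.607890. N=√(6·1·6·1)=6.000000
k∈{0,1} keeps every argument non-negative
  k=0: (−1)^0·6.0000/(6)·0.7940^4·0.6079^0 = +0.397493
  k=1: (−1)^1·6.0000/(2)·0.7940^2·0.6079^2 = -0.698933
d^2_{1,1}(1.3068) = +0.397493 -0.698933 = -0.301440
Phases: e^{-i·(1)·4.7325}=+0.020110+0.999798i, e^{-i·(1)·0.5164}=+0.869602-0.493753i ⇒ D=-0.154078-0.259087i

Re=-0.1541 Im=-0.2591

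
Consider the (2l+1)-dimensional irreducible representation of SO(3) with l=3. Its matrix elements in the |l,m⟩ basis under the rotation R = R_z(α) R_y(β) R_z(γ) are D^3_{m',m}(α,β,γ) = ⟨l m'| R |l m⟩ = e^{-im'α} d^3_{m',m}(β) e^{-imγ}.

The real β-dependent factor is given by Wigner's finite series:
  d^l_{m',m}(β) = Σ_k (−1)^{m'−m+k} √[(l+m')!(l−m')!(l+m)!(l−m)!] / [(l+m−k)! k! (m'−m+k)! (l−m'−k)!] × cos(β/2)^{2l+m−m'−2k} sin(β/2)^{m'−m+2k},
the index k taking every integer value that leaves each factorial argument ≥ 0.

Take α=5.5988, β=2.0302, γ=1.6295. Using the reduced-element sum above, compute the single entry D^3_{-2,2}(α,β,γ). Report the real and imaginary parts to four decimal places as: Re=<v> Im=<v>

Split into d^3_{-2,2}(β=2.0302) × two z-phases.
Half-angle: c=0.527535, s=0.849533. N=√(1·120·120·1)=120.000000
Admissible k: 4..5 (factorial args all ≥0)
  k=4: (−1)^0·120.0000/(24)·0.5275^2·0.8495^4 = +0.724760
  k=5: (−1)^1·120.0000/(120)·0.5275^0·0.8495^6 = -0.375909
d^3_{-2,2}(2.0302) = +0.724760 -0.375909 = +0.348851
Phases: e^{-i·(-2)·5.5988}=+0.200654-0.979662i, e^{-i·(2)·1.6295}=-0.993116+0.117138i ⇒ D=-0.029484+0.347603i

Re=-0.0295 Im=0.3476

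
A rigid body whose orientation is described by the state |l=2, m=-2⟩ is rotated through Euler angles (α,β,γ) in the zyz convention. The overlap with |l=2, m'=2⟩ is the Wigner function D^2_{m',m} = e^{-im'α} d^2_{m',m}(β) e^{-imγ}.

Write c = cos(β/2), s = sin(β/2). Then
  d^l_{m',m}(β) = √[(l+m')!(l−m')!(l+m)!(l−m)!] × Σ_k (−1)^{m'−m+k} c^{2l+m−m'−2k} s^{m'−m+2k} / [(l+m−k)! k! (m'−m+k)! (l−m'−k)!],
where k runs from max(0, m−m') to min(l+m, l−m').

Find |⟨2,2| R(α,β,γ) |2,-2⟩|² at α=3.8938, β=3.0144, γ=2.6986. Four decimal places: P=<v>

P=0.9839

D^2_{2,-2}(3.8938,3.0144,2.6986) = e^{-i·2·3.8938}·d^2_{2,-2}(3.0144)·e^{-i·-2·2.6986}. Compute d first:
Half-angle: c=0.063553, s=0.997978. N=√(24·1·1·24)=24.000000
The bounds max(0,m−m')=0 and min(l+m,l−m')=0 give 1 term
  k=0: (−1)^4·24.0000/(24)·0.0636^0·0.9980^4 = +0.991938
d^2_{2,-2}(3.0144) = +0.991938
|D^2_{2,-2}|² = |d^2_{2,-2}(β)|² = (+0.991938)² = 0.983941 (the z-rotation phases have unit modulus)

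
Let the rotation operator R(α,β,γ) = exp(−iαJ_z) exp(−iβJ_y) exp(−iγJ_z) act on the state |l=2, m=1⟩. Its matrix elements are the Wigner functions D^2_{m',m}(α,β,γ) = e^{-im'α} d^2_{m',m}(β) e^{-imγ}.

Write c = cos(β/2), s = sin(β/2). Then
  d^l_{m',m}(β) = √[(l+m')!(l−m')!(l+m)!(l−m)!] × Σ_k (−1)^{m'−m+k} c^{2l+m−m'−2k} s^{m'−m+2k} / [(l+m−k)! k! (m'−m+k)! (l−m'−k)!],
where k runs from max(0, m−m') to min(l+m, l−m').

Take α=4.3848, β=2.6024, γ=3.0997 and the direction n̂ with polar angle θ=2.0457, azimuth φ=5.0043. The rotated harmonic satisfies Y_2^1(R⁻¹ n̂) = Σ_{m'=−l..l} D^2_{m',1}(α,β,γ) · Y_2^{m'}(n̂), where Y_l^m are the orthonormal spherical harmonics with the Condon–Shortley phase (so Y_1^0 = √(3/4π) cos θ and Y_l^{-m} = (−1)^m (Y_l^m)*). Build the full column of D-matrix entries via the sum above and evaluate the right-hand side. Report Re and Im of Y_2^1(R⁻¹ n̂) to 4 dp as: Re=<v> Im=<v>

Need the full column D^2_{m',1} for m'=−2..2 at α=4.3848, β=2.6024, γ=3.0997.
cos(β/2)=0.266342, sin(β/2)=0.963878
d^2_{-2,1}: single k=3 term ⇒ +0.477021;  D = +0.390089-0.274553i
d^2_{-1,1}: k∈[2..3] ⇒ +0.197718 -0.863156 = -0.665438;  D = -0.187537-0.638465i
d^2_{0,1}: k∈[1..2] ⇒ +0.044609 -0.584229 = -0.539620;  D = +0.539146+0.022599i
d^2_{1,1}: k∈[0..1] ⇒ +0.005032 -0.197718 = -0.192686;  D = -0.069585+0.179682i
d^2_{2,1}: single k=0 term ⇒ -0.036423;  D = -0.027926-0.023382i
Y_2^{m'}(θ=2.0457,φ=5.0043) and Σ D·Y over m':
  (+0.3901-0.2746i)·(-0.2549+0.1684i)  (-0.1875-0.6385i)·(-0.0904-0.3009i)  (+0.5391+0.0226i)·(-0.1176+0.0000i)  (-0.0696+0.1797i)·(+0.0904-0.3009i)  (-0.0279-0.0234i)·(-0.2549-0.1684i)
Y_2^1(R⁻¹ n̂) = -0.240774+0.295012i

Re=-0.2408 Im=0.2950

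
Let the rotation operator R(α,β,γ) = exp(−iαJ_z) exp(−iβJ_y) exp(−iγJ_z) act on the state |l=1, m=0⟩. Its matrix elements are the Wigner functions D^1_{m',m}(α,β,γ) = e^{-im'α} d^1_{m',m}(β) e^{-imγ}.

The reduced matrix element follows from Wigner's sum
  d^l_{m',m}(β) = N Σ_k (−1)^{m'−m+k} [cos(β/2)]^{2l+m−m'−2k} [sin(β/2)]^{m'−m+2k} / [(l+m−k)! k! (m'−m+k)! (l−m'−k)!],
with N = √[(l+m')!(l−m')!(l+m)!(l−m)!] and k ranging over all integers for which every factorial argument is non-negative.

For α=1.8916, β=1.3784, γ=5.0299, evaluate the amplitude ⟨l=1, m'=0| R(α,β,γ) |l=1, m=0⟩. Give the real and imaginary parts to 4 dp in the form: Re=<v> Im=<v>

Re=0.1912 Im=0.0000

Split into d^1_{0,0}(β=1.3784) × two z-phases.
c=cos(1.3784/2)=0.771755, s=sin(1.3784/2)=0.635920; N=√[1·1·1·1]=1.000000
Admissible k: 0..1 (factorial args all ≥0)
  k=0: (−1)^0·1.0000/(1)·0.7718^2·0.6359^0 = +0.595606
  k=1: (−1)^1·1.0000/(1)·0.7718^0·0.6359^2 = -0.404394
d^1_{0,0}(1.3784) = +0.595606 -0.404394 = +0.191212
Phases: e^{-i·(0)·1.8916}=+1.000000+0.000000i, e^{-i·(0)·5.0299}=+1.000000+0.000000i ⇒ D=+0.191212+0.000000i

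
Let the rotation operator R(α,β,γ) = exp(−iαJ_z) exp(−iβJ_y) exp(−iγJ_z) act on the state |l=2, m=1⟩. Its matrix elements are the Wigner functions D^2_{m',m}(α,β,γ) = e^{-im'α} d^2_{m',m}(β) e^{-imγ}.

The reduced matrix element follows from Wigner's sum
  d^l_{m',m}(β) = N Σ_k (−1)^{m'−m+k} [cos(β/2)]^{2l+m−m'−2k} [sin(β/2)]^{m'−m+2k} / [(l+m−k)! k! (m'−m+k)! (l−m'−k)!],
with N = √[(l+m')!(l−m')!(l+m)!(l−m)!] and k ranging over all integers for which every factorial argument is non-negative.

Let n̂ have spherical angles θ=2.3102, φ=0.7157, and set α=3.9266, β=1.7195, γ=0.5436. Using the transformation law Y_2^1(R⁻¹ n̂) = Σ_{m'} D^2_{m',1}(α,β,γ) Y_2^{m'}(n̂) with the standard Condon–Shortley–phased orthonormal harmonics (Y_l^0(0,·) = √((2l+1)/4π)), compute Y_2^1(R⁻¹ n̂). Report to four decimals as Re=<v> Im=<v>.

Need the full column D^2_{m',1} for m'=−2..2 at α=3.9266, β=1.7195, γ=0.5436.
cos(β/2)=0.652627, sin(β/2)=0.757679
d^2_{-2,1}: single k=3 term ⇒ +0.567743;  D = +0.294028+0.485674i
d^2_{-1,1}: k∈[2..3] ⇒ +0.733537 -0.329566 = +0.403972;  D = -0.392257-0.096577i
d^2_{0,1}: k∈[1..2] ⇒ +0.515889 -0.695340 = -0.179451;  D = -0.153584+0.092816i
d^2_{1,1}: k∈[0..1] ⇒ +0.181409 -0.733537 = -0.552128;  D = +0.132416-0.536014i
d^2_{2,1}: single k=0 term ⇒ -0.421221;  D = +0.217582+0.360673i
Y_2^{m'}(θ=2.3102,φ=0.7157) and Σ D·Y over m':
  (+0.2940+0.4857i)·(+0.0293-0.2088i)  (-0.3923-0.0966i)·(-0.2903+0.2524i)  (-0.1536+0.0928i)·(+0.1142+0.0000i)  (+0.1324-0.5360i)·(+0.2903+0.2524i)  (+0.2176+0.3607i)·(+0.0293+0.2088i)
Y_2^1(R⁻¹ n̂) = +0.335497-0.173694i

Re=0.3355 Im=-0.1737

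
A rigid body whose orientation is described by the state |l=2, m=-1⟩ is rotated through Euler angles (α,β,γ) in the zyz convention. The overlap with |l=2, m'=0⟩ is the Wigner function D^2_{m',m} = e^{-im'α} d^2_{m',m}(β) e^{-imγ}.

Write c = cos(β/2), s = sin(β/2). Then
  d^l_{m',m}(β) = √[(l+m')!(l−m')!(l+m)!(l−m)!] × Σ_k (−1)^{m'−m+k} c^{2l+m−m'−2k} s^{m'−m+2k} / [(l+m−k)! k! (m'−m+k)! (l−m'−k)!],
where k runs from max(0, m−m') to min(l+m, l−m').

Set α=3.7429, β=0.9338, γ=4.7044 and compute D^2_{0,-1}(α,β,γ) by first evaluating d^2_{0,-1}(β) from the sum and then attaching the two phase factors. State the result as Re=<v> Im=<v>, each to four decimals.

First d^2_{0,-1}(β=0.9338), then the phase factors e^{-i(0)α} and e^{-i(-1)γ}:
c=cos(0.9338/2)=0.892968, s=sin(0.9338/2)=0.450120; N=√[2·2·1·6]=4.898979
Admissible k: 0..1 (factorial args all ≥0)
  k=0: (−1)^1·4.8990/(2)·0.8930^3·0.4501^1 = -0.785076
  k=1: (−1)^2·4.8990/(2)·0.8930^1·0.4501^3 = +0.199479
d^2_{0,-1}(0.9338) = -0.785076 +0.199479 = -0.585597
Attach z-rotation phases: D = e^{-i(0)(3.7429)}·(-0.585597)·e^{-i(-1)(4.7044)} = +0.004678+0.585578i

Re=0.0047 Im=0.5856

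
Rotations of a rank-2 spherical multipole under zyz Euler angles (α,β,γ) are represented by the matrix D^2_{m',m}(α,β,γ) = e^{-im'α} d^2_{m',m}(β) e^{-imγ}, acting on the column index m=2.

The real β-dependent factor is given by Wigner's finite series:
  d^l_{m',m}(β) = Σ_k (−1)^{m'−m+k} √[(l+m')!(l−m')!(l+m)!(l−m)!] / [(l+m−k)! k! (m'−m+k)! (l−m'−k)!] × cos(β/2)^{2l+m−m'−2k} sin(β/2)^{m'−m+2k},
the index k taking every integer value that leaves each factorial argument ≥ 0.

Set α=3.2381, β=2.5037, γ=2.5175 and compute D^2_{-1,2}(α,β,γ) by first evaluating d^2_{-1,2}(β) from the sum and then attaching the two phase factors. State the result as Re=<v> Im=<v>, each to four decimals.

Re=-0.1204 Im=-0.5233

First d^2_{-1,2}(β=2.5037), then the phase factors e^{-i(-1)α} and e^{-i(2)γ}:
Half-angle: c=0.313566, s=0.949566. N=√(1·6·24·1)=12.000000
k: max(0,(2)−(-1))=3 … min(2+(2),2−(-1))=3
  k=3: (−1)^0·12.0000/(6)·0.3136^1·0.9496^3 = +0.536952
d^2_{-1,2}(2.5037) = +0.536952
D = (-0.995347-0.096358i)·(+0.536952)·(+0.317044+0.948411i) = -0.120375-0.523285i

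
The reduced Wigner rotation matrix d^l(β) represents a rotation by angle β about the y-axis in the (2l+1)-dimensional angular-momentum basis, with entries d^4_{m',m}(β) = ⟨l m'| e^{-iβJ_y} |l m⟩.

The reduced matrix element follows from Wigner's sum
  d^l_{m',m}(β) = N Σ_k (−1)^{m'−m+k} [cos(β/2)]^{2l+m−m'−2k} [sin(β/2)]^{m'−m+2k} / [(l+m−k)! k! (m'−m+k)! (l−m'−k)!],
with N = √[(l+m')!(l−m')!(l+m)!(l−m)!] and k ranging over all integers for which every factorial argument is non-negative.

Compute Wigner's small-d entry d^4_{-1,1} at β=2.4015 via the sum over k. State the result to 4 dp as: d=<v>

d=0.3493

d^4_{-1,1}(β=2.4015) via Wigner's sum:
With c≡cos(β/2)=0.361659 and s≡sin(β/2)=0.932311, N=[6·120·120·6]^{1/2}=720.000000
k∈{2,3,4,5} keeps every argument non-negative
  k=2: (−1)^0·720.0000/(72)·0.3617^6·0.9323^2 = +0.019450
  k=3: (−1)^1·720.0000/(24)·0.3617^4·0.9323^4 = -0.387756
  k=4: (−1)^2·720.0000/(48)·0.3617^2·0.9323^6 = +1.288406
  k=5: (−1)^3·720.0000/(720)·0.3617^0·0.9323^8 = -0.570801
d^4_{-1,1}(2.4015) = +0.019450 -0.387756 +1.288406 -0.570801 = +0.349298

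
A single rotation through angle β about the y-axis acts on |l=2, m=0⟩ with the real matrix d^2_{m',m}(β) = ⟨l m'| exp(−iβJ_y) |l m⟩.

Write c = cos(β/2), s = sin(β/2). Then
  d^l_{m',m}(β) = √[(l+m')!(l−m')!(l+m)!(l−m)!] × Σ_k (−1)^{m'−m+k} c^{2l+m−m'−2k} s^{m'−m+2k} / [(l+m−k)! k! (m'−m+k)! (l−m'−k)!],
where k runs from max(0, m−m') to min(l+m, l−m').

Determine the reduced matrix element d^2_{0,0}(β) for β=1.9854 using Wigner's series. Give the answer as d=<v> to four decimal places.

d^2_{0,0}(β=1.9854) via Wigner's sum:
c=cos(1.9854/2)=0.546431, s=sin(1.9854/2)=0.837504; N=√[2·2·2·2]=4.000000
k: max(0,(0)−(0))=0 … min(2+(0),2−(0))=2
  k=0: (−1)^0·4.0000/(4)·0.5464^4·0.8375^0 = +0.089154
  k=1: (−1)^1·4.0000/(1)·0.5464^2·0.8375^2 = -0.837730
  k=2: (−1)^2·4.0000/(4)·0.5464^0·0.8375^4 = +0.491981
d^2_{0,0}(1.9854) = +0.089154 -0.837730 +0.491981 = -0.256595

d=-0.2566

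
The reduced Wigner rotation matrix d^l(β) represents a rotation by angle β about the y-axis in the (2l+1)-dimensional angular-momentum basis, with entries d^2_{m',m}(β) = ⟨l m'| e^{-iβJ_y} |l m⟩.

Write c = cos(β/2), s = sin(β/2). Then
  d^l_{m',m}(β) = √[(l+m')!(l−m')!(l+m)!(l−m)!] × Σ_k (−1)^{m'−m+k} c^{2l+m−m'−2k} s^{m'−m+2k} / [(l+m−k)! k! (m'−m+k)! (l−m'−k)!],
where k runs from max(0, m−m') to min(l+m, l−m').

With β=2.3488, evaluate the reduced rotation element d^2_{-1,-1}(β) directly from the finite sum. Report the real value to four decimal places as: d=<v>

d^2_{-1,-1}(β=2.3488) via Wigner's sum:
With c≡cos(β/2)=0.386097 and s≡sin(β/2)=0.922458, N=[1·6·1·6]^{1/2}=6.000000
k∈{0,1} keeps every argument non-negative
  k=0: (−1)^0·6.0000/(6)·0.3861^4·0.9225^0 = +0.022222
  k=1: (−1)^1·6.0000/(2)·0.3861^2·0.9225^2 = -0.380546
d^2_{-1,-1}(2.3488) = +0.022222 -0.380546 = -0.358324

d=-0.3583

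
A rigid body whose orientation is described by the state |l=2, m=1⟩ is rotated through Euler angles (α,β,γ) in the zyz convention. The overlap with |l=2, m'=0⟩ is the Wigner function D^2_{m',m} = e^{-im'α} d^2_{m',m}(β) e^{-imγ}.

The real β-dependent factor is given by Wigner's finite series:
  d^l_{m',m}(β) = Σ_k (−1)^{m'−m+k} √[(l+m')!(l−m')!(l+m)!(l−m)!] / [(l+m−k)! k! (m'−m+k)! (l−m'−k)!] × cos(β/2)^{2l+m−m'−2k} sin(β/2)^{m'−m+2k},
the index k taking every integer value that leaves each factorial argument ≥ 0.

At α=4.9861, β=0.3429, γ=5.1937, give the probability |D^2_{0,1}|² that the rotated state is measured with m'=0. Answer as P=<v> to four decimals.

Split into d^2_{0,1}(β=0.3429) × two z-phases.
c=cos(0.3429/2)=0.985338, s=sin(0.3429/2)=0.170611; N=√[2·2·6·1]=4.898979
k: max(0,(1)−(0))=1 … min(2+(1),2−(0))=2
  k=1: (−1)^0·4.8990/(2)·0.9853^3·0.1706^1 = +0.399797
  k=2: (−1)^1·4.8990/(2)·0.9853^1·0.1706^3 = -0.011986
d^2_{0,1}(0.3429) = +0.399797 -0.011986 = +0.387811
|D^2_{0,1}|² = |d^2_{0,1}(β)|² = (+0.387811)² = 0.150397 (the z-rotation phases have unit modulus)

P=0.1504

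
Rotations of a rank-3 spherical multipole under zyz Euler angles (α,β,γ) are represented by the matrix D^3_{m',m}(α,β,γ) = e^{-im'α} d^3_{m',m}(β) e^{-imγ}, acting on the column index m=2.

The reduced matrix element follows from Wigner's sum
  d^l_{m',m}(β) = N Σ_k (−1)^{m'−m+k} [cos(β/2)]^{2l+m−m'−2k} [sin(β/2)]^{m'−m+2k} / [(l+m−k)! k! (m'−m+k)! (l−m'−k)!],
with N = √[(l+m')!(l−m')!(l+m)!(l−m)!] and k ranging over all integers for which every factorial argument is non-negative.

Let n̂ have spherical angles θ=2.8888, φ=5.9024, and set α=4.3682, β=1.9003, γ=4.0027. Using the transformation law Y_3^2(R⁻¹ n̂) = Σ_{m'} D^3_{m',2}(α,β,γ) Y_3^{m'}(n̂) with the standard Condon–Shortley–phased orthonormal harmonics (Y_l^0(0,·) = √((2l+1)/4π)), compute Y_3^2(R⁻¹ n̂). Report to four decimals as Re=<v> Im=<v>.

Re=0.1102 Im=-0.2736

Need the full column D^3_{m',2} for m'=−3..3 at α=4.3682, β=1.9003, γ=4.0027.
cos(β/2)=0.581561, sin(β/2)=0.813503
d^3_{-3,2}: single k=5 term ⇒ +0.507535;  D = +0.191461-0.470037i
d^3_{-2,2}: k∈[4..5] ⇒ +0.740622 -0.289837 = +0.450785;  D = +0.335613+0.300951i
d^3_{-1,2}: k∈[3..4] ⇒ +0.669720 -0.655225 = +0.014495;  D = -0.012751+0.006893i
d^3_{0,2}: k∈[2..3] ⇒ +0.414629 -0.811311 = -0.396682;  D = +0.059836+0.392143i
d^3_{1,2}: k∈[1..2] ⇒ +0.171134 -0.669720 = -0.498586;  D = -0.489351-0.095519i
d^3_{2,2}: k∈[0..1] ⇒ +0.038688 -0.378503 = -0.339815;  D = +0.173824-0.291992i
d^3_{3,2}: single k=0 term ⇒ -0.132560;  D = +0.084343+0.102266i
Y_3^{m'}(θ=2.8888,φ=5.9024) and Σ D·Y over m':
  (+0.1915-0.4700i)·(+0.0027+0.0059i)  (+0.3356+0.3010i)·(-0.0448-0.0427i)  (-0.0128+0.0069i)·(+0.2767+0.1108i)  (+0.0598+0.3921i)·(-0.6096+0.0000i)  (-0.4894-0.0955i)·(-0.2767+0.1108i)  (+0.1738-0.2920i)·(-0.0448+0.0427i)  (+0.0843+0.1023i)·(-0.0027+0.0059i)
Y_3^2(R⁻¹ n̂) = +0.110189-0.273565i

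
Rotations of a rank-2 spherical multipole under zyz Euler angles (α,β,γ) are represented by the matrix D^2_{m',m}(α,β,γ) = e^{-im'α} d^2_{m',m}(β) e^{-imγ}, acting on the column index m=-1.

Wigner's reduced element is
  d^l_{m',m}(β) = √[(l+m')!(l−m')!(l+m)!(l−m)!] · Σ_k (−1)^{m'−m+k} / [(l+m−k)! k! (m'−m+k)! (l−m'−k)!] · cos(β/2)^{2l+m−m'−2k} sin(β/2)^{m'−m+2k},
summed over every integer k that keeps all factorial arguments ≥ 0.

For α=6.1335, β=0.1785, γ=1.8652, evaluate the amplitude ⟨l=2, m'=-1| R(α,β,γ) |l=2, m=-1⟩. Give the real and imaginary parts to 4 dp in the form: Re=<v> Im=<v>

D^2_{-1,-1}(6.1335,0.1785,1.8652) = e^{-i·-1·6.1335}·d^2_{-1,-1}(0.1785)·e^{-i·-1·1.8652}. Compute d first:
Half-angle: c=0.996020, s=0.089132. N=√(1·6·1·6)=6.000000
The bounds max(0,m−m')=0 and min(l+m,l−m')=1 give 2 terms
  k=0: (−1)^0·6.0000/(6)·0.9960^4·0.0891^0 = +0.984174
  k=1: (−1)^1·6.0000/(2)·0.9960^2·0.0891^2 = -0.023644
d^2_{-1,-1}(0.1785) = +0.984174 -0.023644 = +0.960530
Attach z-rotation phases: D = e^{-i(-1)(6.1335)}·(+0.960530)·e^{-i(-1)(1.8652)} = -0.138522+0.950489i

Re=-0.1385 Im=0.9505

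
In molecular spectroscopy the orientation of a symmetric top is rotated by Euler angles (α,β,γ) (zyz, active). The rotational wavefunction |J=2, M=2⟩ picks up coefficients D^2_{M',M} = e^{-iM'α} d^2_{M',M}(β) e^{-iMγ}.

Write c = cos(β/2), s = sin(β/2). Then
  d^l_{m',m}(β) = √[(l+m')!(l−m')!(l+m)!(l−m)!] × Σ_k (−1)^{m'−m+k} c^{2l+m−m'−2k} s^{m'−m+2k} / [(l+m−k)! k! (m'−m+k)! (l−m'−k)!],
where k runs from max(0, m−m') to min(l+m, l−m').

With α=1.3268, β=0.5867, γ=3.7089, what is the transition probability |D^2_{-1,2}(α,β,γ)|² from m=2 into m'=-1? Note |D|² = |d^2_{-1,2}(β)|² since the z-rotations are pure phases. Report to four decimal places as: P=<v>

P=0.0021

Split into d^2_{-1,2}(β=0.5867) × two z-phases.
c=cos(0.5867/2)=0.957281, s=sin(0.5867/2)=0.289161; N=√[1·6·24·1]=12.000000
k: max(0,(2)−(-1))=3 … min(2+(2),2−(-1))=3
  k=3: (−1)^0·12.0000/(6)·0.9573^1·0.2892^3 = +0.046290
d^2_{-1,2}(0.5867) = +0.046290
|D^2_{-1,2}|² = |d^2_{-1,2}(β)|² = (+0.046290)² = 0.002143 (the z-rotation phases have unit modulus)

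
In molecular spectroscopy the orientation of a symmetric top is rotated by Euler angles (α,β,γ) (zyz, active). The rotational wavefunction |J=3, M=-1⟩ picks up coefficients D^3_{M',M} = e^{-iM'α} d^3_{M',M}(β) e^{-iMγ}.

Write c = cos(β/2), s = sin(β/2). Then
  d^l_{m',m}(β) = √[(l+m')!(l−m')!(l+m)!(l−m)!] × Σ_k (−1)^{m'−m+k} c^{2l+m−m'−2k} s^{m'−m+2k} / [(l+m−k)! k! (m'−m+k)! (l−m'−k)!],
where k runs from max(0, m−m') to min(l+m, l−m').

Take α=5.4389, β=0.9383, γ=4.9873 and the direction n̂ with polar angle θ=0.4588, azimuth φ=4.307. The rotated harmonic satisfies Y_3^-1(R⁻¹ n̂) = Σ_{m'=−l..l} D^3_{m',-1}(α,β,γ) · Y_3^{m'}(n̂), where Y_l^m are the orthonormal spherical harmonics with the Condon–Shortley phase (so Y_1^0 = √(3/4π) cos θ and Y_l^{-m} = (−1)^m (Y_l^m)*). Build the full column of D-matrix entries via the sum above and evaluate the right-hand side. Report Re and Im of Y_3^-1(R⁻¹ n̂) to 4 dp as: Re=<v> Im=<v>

Need the full column D^3_{m',-1} for m'=−3..3 at α=5.4389, β=0.9383, γ=4.9873.
cos(β/2)=0.891953, sin(β/2)=0.452128
d^3_{-3,-1}: single k=2 term ⇒ +0.501114;  D = -0.387390+0.317875i
d^3_{-2,-1}: k∈[1..2] ⇒ +0.807182 -0.414802 = +0.392380;  D = -0.387545-0.061404i
d^3_{-1,-1}: k∈[0..2] ⇒ +0.503560 -1.035097 +0.199472 = -0.332065;  D = +0.179018+0.279678i
d^3_{0,-1}: k∈[0..2] ⇒ -0.884223 +0.681589 -0.058377 = -0.261011;  D = -0.070854+0.251210i
d^3_{1,-1}: k∈[0..2] ⇒ +0.776323 -0.265963 +0.008542 = +0.518902;  D = +0.466882-0.226452i
d^3_{2,-1}: k∈[0..1] ⇒ -0.414802 +0.053291 = -0.361511;  D = -0.333995-0.138340i
d^3_{3,-1}: single k=0 term ⇒ +0.128759;  D = +0.042189+0.121651i
Y_3^{m'}(θ=0.4588,φ=4.307) and Σ D·Y over m':
  (-0.3874+0.3179i)·(+0.0340-0.0126i)  (-0.3875-0.0614i)·(-0.1238-0.1303i)  (+0.1790+0.2797i)·(-0.1704+0.3971i)  (-0.0709+0.2512i)·(+0.3410+0.0000i)  (+0.4669-0.2265i)·(+0.1704+0.3971i)  (-0.3340-0.1383i)·(-0.1238+0.1303i)  (+0.0422+0.1217i)·(-0.0340-0.0126i)
Y_3^-1(R⁻¹ n̂) = +0.094049+0.298637i

Re=0.0940 Im=0.2986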